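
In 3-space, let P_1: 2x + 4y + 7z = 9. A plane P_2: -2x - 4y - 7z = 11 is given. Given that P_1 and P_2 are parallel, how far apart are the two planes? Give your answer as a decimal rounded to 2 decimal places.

Rescale P_2 by 1/(-1): 2x + 4y + 7z = -11. Then distance = |9 − (-11)| / √69 ≈ 2.41.

2.41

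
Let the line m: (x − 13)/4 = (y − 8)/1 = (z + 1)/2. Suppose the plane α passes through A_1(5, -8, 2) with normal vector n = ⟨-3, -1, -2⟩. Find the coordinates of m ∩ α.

(5, 6, -5)

m has direction (4, 1, 2) through (13, 8, -1).
α: n·r = n·A_1 gives -3x - y - 2z = -11.
Substitute r = (13, 8, -1) + t(4, 1, 2) into the plane: -45 + (-17)t = -11, so t = -2.
Intersection: (13, 8, -1) + (-2)·(4, 1, 2) = (5, 6, -5).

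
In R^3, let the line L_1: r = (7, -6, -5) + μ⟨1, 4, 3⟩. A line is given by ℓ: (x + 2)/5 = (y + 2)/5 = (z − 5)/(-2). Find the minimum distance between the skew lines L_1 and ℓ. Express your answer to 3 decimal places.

ℓ has direction (5, 5, -2) through (-2, -2, 5).
Common perpendicular direction n = (1, 4, 3) × (5, 5, -2) = (-23, 17, -15).
With w = (-2, -2, 5) − (7, -6, -5) = (-9, 4, 10), w · n = 125.
Distance = |w · n| / |n| = |125| / √1043 ≈ 3.871.

3.871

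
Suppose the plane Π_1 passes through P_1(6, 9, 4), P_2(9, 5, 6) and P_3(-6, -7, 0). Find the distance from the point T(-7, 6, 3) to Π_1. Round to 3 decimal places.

4.556

P_1P_2 = (3, -4, 2), P_1P_3 = (-12, -16, -4); a normal to Π_1 is P_1P_2 × P_1P_3 = (48, -12, -96).
Using P_1: Π_1 has equation 48x - 12y - 96z = -204.
n·T − d = (48)·(-7) + (-12)·(6) + (-96)·(3) − (-204) = -492; |n| = √11664.
Distance = |-492| / √11664 = 492/√11664 ≈ 4.556.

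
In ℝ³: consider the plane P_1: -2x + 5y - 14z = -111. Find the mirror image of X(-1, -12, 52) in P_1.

λ = (n·X − d)/|n|² = (-786 − (-111))/225 = -3.
Reflection = X − 2λn = (-1, -12, 52) − (-6)·(-2, 5, -14) = (-13, 18, -32).

(-13, 18, -32)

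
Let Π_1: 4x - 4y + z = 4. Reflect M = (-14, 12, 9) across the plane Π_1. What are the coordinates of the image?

λ = (n·M − d)/|n|² = (-95 − 4)/33 = -3.
Reflection = M − 2λn = (-14, 12, 9) − (-6)·(4, -4, 1) = (10, -12, 15).

(10, -12, 15)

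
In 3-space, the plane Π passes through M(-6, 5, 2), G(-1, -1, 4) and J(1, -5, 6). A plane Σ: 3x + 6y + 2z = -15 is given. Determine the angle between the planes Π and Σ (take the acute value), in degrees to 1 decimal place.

MG = (5, -6, 2), MJ = (7, -10, 4); a normal to Π is MG × MJ = (-4, -6, -8).
Using M: Π has equation -4x - 6y - 8z = -22.
cos θ = |n₁·n₂| / (|n₁||n₂|) = |-64| / (√116 · √49).
θ = arccos(0.84889) ≈ 31.9°.

31.9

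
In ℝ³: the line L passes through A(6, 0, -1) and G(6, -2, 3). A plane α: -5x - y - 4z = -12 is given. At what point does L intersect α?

(6, 2, -5)

A direction vector for L is G − A = (0, -2, 4).
Substitute r = (6, 0, -1) + t(0, -2, 4) into the plane: -26 + (-14)t = -12, so t = -1.
Intersection: (6, 0, -1) + (-1)·(0, -2, 4) = (6, 2, -5).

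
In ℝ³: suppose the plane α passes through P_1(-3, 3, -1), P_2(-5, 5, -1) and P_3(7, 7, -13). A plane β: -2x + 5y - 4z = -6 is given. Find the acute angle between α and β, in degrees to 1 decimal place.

82.2

P_1P_2 = (-2, 2, 0), P_1P_3 = (10, 4, -12); a normal to α is P_1P_2 × P_1P_3 = (-24, -24, -28).
Using P_1: α has equation -24x - 24y - 28z = 28.
cos θ = |n₁·n₂| / (|n₁||n₂|) = |40| / (√1936 · √45).
θ = arccos(0.13552) ≈ 82.2°.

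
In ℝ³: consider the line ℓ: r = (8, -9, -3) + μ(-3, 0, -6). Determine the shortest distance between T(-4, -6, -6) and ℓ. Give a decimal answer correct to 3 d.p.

9.859

Taking (8, -9, -3) on ℓ with direction v = (-3, 0, -6): w = T − (8, -9, -3) = (-12, 3, -3), and w × v = (-18, -63, 9).
Distance = |w × v| / |v| = √4374 / √45 ≈ 9.859.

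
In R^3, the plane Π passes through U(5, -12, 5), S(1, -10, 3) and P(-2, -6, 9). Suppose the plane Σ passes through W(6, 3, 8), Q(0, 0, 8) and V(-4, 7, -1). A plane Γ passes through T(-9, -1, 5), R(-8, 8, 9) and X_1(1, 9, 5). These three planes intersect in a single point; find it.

(-10, -2, 5)

US = (-4, 2, -2), UP = (-7, 6, 4); a normal to Π is US × UP = (20, 30, -10).
Using U: Π has equation 20x + 30y - 10z = -310.
WQ = (-6, -3, 0), WV = (-10, 4, -9); a normal to Σ is WQ × WV = (27, -54, -54).
Using W: Σ has equation 27x - 54y - 54z = -432.
TR = (1, 9, 4), TX_1 = (10, 10, 0); a normal to Γ is TR × TX_1 = (-40, 40, -80).
Using T: Γ has equation -40x + 40y - 80z = -80.
Solving the 3×3 linear system 20x + 30y - 10z = -310, 27x - 54y - 54z = -432, -40x + 40y - 80z = -80 (e.g. by elimination or Cramer's rule, determinant = 270000) gives (-10, -2, 5).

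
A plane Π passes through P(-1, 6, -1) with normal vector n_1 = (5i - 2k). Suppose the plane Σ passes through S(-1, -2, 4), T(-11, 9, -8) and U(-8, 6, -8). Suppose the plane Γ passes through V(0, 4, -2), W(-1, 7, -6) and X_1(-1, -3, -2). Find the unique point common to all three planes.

Π: n_1·r = n_1·P gives 5x - 2z = -3.
ST = (-10, 11, -12), SU = (-7, 8, -12); a normal to Σ is ST × SU = (-36, -36, -3).
Using S: Σ has equation -36x - 36y - 3z = 96.
VW = (-1, 3, -4), VX_1 = (-1, -7, 0); a normal to Γ is VW × VX_1 = (-28, 4, 10).
Using V: Γ has equation -28x + 4y + 10z = -4.
Solving the 3×3 linear system 5x - 2z = -3, -36x - 36y - 3z = 96, -28x + 4y + 10z = -4 (e.g. by elimination or Cramer's rule, determinant = 564) gives (1, -4, 4).

(1, -4, 4)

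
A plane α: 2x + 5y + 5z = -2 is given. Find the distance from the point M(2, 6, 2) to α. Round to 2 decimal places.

6.26

n·M − d = (2)·(2) + (5)·(6) + (5)·(2) − (-2) = 46; |n| = √54.
Distance = |46| / √54 = 46/√54 ≈ 6.26.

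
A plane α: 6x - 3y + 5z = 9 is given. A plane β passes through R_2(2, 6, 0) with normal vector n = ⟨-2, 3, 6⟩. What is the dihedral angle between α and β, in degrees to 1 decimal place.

81.2

β: n·r = n·R_2 gives -2x + 3y + 6z = 14.
cos θ = |n₁·n₂| / (|n₁||n₂|) = |9| / (√70 · √49).
θ = arccos(0.15367) ≈ 81.2°.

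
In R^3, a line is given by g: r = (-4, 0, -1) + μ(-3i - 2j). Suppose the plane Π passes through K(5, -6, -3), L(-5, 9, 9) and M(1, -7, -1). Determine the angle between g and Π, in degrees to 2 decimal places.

KL = (-10, 15, 12), KM = (-4, -1, 2); a normal to Π is KL × KM = (42, -28, 70).
Using K: Π has equation 42x - 28y + 70z = 168.
sin θ = |n·v| / (|n||v|) = |-70| / (√7448 · √13) = 0.22496.
θ ≈ 13.00°.

13.00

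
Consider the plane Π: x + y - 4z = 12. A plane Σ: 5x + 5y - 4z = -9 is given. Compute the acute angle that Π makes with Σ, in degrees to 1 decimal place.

cos θ = |n₁·n₂| / (|n₁||n₂|) = |26| / (√18 · √66).
θ = arccos(0.75434) ≈ 41.0°.

41.0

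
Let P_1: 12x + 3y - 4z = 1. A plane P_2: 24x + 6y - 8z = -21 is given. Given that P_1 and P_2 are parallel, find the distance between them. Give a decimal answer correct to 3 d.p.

0.885

Rescale P_2 by 1/2: 12x + 3y - 4z = -21/2. Then distance = |1 − (-21/2)| / √169 ≈ 0.885.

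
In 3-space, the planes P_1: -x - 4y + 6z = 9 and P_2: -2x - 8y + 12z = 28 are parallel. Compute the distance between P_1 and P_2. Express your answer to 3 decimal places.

Rescale P_2 by 1/2: -x - 4y + 6z = 14. Then distance = |9 − 14| / √53 ≈ 0.687.

0.687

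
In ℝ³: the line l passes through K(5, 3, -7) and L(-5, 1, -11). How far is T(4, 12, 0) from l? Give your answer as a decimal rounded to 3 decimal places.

A direction vector for l is L − K = (-10, -2, -4).
Taking (5, 3, -7) on l with direction v = (-10, -2, -4): w = T − (5, 3, -7) = (-1, 9, 7), and w × v = (-22, -74, 92).
Distance = |w × v| / |v| = √14424 / √120 ≈ 10.964.

10.964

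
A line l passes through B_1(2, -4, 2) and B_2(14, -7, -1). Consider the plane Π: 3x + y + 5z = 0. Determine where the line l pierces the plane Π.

A direction vector for l is B_2 − B_1 = (12, -3, -3).
Substitute r = (2, -4, 2) + t(12, -3, -3) into the plane: 12 + 18t = 0, so t = -2/3.
Intersection: (2, -4, 2) + (-2/3)·(12, -3, -3) = (-6, -2, 4).

(-6, -2, 4)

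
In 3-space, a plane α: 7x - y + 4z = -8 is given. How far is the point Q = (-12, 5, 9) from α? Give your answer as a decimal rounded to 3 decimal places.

n·Q − d = (7)·(-12) + (-1)·(5) + (4)·(9) − (-8) = -45; |n| = √66.
Distance = |-45| / √66 = 45/√66 ≈ 5.539.

5.539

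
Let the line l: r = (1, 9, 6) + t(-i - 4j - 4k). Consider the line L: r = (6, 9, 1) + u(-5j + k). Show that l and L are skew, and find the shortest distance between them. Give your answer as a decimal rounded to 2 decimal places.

Common perpendicular direction n = (-1, -4, -4) × (0, -5, 1) = (-24, 1, 5).
With w = (6, 9, 1) − (1, 9, 6) = (5, 0, -5), w · n = -145.
Since n ≠ 0 the lines are not parallel, and w · n = -145 ≠ 0 so they do not intersect; hence they are skew.
Distance = |w · n| / |n| = |-145| / √602 ≈ 5.91.

5.91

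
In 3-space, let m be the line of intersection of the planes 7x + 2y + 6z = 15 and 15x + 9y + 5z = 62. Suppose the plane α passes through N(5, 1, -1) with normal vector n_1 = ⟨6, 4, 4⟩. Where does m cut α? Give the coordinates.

(-1, 8, 1)

Direction of m: (7, 2, 6) × (15, 9, 5) = (-44, 55, 33).
A point on m: solving the two plane equations with x = 3 gives (3, 3, -2).
α: n_1·r = n_1·N gives 6x + 4y + 4z = 30.
Substitute r = (3, 3, -2) + t(-44, 55, 33) into the plane: 22 + 88t = 30, so t = 1/11.
Intersection: (3, 3, -2) + (1/11)·(-44, 55, 33) = (-1, 8, 1).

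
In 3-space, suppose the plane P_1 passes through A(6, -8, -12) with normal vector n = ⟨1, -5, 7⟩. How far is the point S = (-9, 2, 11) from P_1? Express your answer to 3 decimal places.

11.085

P_1: n·r = n·A gives x - 5y + 7z = -38.
n·S − d = (1)·(-9) + (-5)·(2) + (7)·(11) − (-38) = 96; |n| = √75.
Distance = |96| / √75 = 96/√75 ≈ 11.085.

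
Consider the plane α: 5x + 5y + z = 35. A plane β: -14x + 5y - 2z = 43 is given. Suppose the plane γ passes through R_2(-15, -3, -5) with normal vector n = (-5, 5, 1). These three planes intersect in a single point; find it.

γ: n·r = n·R_2 gives -5x + 5y + z = 55.
Solving the 3×3 linear system 5x + 5y + z = 35, -14x + 5y - 2z = 43, -5x + 5y + z = 55 (e.g. by elimination or Cramer's rule, determinant = 150) gives (-2, 7, 10).

(-2, 7, 10)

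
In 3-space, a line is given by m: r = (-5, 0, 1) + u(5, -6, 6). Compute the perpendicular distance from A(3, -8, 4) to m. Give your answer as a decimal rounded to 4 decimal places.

4.6005

Taking (-5, 0, 1) on m with direction v = (5, -6, 6): w = A − (-5, 0, 1) = (8, -8, 3), and w × v = (-30, -33, -8).
Distance = |w × v| / |v| = √2053 / √97 ≈ 4.6005.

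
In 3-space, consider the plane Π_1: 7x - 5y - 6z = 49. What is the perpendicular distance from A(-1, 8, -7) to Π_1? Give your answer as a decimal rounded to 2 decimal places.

n·A − d = (7)·(-1) + (-5)·(8) + (-6)·(-7) − 49 = -54; |n| = √110.
Distance = |-54| / √110 = 54/√110 ≈ 5.15.

5.15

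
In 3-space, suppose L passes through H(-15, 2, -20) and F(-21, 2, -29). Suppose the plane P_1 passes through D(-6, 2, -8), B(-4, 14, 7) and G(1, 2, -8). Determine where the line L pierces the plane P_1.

A direction vector for L is F − H = (-6, 0, -9).
DB = (2, 12, 15), DG = (7, 0, 0); a normal to P_1 is DB × DG = (0, 105, -84).
Using D: P_1 has equation 105y - 84z = 882.
Substitute r = (-15, 2, -20) + t(-6, 0, -9) into the plane: 1890 + 756t = 882, so t = -4/3.
Intersection: (-15, 2, -20) + (-4/3)·(-6, 0, -9) = (-7, 2, -8).

(-7, 2, -8)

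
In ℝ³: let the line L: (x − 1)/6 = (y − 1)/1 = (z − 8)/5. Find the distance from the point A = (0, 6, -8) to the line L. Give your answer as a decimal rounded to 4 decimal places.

13.2732

L has direction (6, 1, 5) through (1, 1, 8).
Taking (1, 1, 8) on L with direction v = (6, 1, 5): w = A − (1, 1, 8) = (-1, 5, -16), and w × v = (41, -91, -31).
Distance = |w × v| / |v| = √10923 / √62 ≈ 13.2732.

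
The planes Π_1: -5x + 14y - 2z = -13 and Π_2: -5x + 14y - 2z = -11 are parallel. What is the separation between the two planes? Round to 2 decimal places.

Same normal n = (-5, 14, -2) with |n| = √225; distance = |-13 − (-11)| / |n| = 2/√225 ≈ 0.13.

0.13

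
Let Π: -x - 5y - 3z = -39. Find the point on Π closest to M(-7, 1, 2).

(-6, 6, 5)

Foot = M − λn with λ = (n·M − d)/|n|² = (-4 − (-39))/35 = 1.
Foot = (-7, 1, 2) − 1·(-1, -5, -3) = (-6, 6, 5).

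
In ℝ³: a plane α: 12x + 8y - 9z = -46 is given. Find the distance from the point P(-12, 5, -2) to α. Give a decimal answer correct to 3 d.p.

2.353

n·P − d = (12)·(-12) + (8)·(5) + (-9)·(-2) − (-46) = -40; |n| = √289.
Distance = |-40| / √289 = 40/√289 ≈ 2.353.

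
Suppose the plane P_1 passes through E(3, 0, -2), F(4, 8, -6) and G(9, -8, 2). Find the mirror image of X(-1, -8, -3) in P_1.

EF = (1, 8, -4), EG = (6, -8, 4); a normal to P_1 is EF × EG = (0, -28, -56).
Using E: P_1 has equation -28y - 56z = 112.
λ = (n·X − d)/|n|² = (392 − 112)/3920 = 1/14.
Reflection = X − 2λn = (-1, -8, -3) − (1/7)·(0, -28, -56) = (-1, -4, 5).

(-1, -4, 5)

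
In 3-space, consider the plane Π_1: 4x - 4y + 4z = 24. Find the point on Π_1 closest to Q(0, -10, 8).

Foot = Q − λn with λ = (n·Q − d)/|n|² = (72 − 24)/48 = 1.
Foot = (0, -10, 8) − 1·(4, -4, 4) = (-4, -6, 4).

(-4, -6, 4)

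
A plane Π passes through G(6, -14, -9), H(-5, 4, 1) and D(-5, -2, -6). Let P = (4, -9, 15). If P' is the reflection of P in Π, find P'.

GH = (-11, 18, 10), GD = (-11, 12, 3); a normal to Π is GH × GD = (-66, -77, 66).
Using G: Π has equation -66x - 77y + 66z = 88.
λ = (n·P − d)/|n|² = (1419 − 88)/14641 = 1/11.
Reflection = P − 2λn = (4, -9, 15) − (2/11)·(-66, -77, 66) = (16, 5, 3).

(16, 5, 3)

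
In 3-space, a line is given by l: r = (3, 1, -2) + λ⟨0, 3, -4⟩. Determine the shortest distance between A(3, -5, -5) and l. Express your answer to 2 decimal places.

6.60

Taking (3, 1, -2) on l with direction v = (0, 3, -4): w = A − (3, 1, -2) = (0, -6, -3), and w × v = (33, 0, 0).
Distance = |w × v| / |v| = √1089 / √25 ≈ 6.60.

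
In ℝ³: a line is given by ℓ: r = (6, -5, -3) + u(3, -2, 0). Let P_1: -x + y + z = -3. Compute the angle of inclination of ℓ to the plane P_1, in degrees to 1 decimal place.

53.2

sin θ = |n·v| / (|n||v|) = |-5| / (√3 · √13) = 0.80064.
θ ≈ 53.2°.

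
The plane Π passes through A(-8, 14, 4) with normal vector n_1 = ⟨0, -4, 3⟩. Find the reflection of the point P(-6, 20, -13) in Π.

(-6, -4, 5)

Π: n_1·r = n_1·A gives -4y + 3z = -44.
λ = (n·P − d)/|n|² = (-119 − (-44))/25 = -3.
Reflection = P − 2λn = (-6, 20, -13) − (-6)·(0, -4, 3) = (-6, -4, 5).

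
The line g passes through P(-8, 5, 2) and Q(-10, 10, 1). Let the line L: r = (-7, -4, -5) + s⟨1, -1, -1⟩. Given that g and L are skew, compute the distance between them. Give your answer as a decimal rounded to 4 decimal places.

A direction vector for g is Q − P = (-2, 5, -1).
Common perpendicular direction n = (-2, 5, -1) × (1, -1, -1) = (-6, -3, -3).
With w = (-7, -4, -5) − (-8, 5, 2) = (1, -9, -7), w · n = 42.
Distance = |w · n| / |n| = |42| / √54 ≈ 5.7155.

5.7155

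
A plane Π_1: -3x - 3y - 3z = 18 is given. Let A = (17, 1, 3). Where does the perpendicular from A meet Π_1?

Foot = A − λn with λ = (n·A − d)/|n|² = (-63 − 18)/27 = -3.
Foot = (17, 1, 3) − (-3)·(-3, -3, -3) = (8, -8, -6).

(8, -8, -6)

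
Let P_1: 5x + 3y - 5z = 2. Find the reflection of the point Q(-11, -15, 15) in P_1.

λ = (n·Q − d)/|n|² = (-175 − 2)/59 = -3.
Reflection = Q − 2λn = (-11, -15, 15) − (-6)·(5, 3, -5) = (19, 3, -15).

(19, 3, -15)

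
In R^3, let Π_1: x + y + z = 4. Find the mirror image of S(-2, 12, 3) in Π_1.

(-8, 6, -3)

λ = (n·S − d)/|n|² = (13 − 4)/3 = 3.
Reflection = S − 2λn = (-2, 12, 3) − 6·(1, 1, 1) = (-8, 6, -3).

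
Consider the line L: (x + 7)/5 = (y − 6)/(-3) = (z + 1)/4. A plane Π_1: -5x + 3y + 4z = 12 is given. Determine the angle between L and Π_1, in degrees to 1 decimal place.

21.1

L has direction (5, -3, 4) through (-7, 6, -1).
sin θ = |n·v| / (|n||v|) = |-18| / (√50 · √50) = 0.36000.
θ ≈ 21.1°.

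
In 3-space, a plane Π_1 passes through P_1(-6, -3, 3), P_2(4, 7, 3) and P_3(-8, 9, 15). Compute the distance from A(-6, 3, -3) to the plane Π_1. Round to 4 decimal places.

P_1P_2 = (10, 10, 0), P_1P_3 = (-2, 12, 12); a normal to Π_1 is P_1P_2 × P_1P_3 = (120, -120, 140).
Using P_1: Π_1 has equation 120x - 120y + 140z = 60.
n·A − d = (120)·(-6) + (-120)·(3) + (140)·(-3) − 60 = -1560; |n| = √48400.
Distance = |-1560| / √48400 = 1560/√48400 ≈ 7.0909.

7.0909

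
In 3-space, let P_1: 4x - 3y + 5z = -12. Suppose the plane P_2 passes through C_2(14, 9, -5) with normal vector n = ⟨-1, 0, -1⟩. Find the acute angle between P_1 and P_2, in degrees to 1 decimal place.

P_2: n·r = n·C_2 gives -x - z = -9.
cos θ = |n₁·n₂| / (|n₁||n₂|) = |-9| / (√50 · √2).
θ = arccos(0.90000) ≈ 25.8°.

25.8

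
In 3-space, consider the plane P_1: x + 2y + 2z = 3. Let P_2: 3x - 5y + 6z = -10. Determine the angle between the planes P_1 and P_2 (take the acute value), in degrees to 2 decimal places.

cos θ = |n₁·n₂| / (|n₁||n₂|) = |5| / (√9 · √70).
θ = arccos(0.19920) ≈ 78.51°.

78.51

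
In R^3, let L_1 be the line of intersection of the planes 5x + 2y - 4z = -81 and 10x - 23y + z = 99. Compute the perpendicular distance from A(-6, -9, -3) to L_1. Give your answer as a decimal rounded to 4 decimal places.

6.9437

Direction of L_1: (5, 2, -4) × (10, -23, 1) = (-90, -45, -135).
A point on L_1: solving the two plane equations with x = -5 gives (-5, -6, 11).
Taking (-5, -6, 11) on L_1 with direction v = (-90, -45, -135): w = A − (-5, -6, 11) = (-1, -3, -14), and w × v = (-225, 1125, -225).
Distance = |w × v| / |v| = √1366875 / √28350 ≈ 6.9437.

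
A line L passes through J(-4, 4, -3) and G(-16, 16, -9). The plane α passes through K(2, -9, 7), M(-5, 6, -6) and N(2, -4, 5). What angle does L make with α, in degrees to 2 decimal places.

24.09

A direction vector for L is G − J = (-12, 12, -6).
KM = (-7, 15, -13), KN = (0, 5, -2); a normal to α is KM × KN = (35, -14, -35).
Using K: α has equation 35x - 14y - 35z = -49.
sin θ = |n·v| / (|n||v|) = |-378| / (√2646 · √324) = 0.40825.
θ ≈ 24.09°.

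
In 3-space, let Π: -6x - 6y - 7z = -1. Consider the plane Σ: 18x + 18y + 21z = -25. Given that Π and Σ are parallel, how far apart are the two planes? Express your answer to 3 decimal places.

Rescale Σ by 1/(-3): -6x - 6y - 7z = 25/3. Then distance = |-1 − (25/3)| / √121 ≈ 0.848.

0.848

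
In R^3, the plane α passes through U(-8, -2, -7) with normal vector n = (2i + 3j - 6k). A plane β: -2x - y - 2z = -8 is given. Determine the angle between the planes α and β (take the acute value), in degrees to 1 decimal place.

76.2

α: n·r = n·U gives 2x + 3y - 6z = 20.
cos θ = |n₁·n₂| / (|n₁||n₂|) = |5| / (√49 · √9).
θ = arccos(0.23810) ≈ 76.2°.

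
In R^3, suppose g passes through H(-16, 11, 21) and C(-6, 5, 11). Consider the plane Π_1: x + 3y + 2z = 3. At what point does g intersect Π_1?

A direction vector for g is C − H = (10, -6, -10).
Substitute r = (-16, 11, 21) + t(10, -6, -10) into the plane: 59 + (-28)t = 3, so t = 2.
Intersection: (-16, 11, 21) + 2·(10, -6, -10) = (4, -1, 1).

(4, -1, 1)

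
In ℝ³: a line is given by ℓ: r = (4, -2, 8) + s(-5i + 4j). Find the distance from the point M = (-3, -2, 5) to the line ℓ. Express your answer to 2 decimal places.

Taking (4, -2, 8) on ℓ with direction v = (-5, 4, 0): w = M − (4, -2, 8) = (-7, 0, -3), and w × v = (12, 15, -28).
Distance = |w × v| / |v| = √1153 / √41 ≈ 5.30.

5.30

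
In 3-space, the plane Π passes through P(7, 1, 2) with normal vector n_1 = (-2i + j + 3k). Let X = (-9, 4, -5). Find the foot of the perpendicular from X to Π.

Π: n_1·r = n_1·P gives -2x + y + 3z = -7.
Foot = X − λn with λ = (n·X − d)/|n|² = (7 − (-7))/14 = 1.
Foot = (-9, 4, -5) − 1·(-2, 1, 3) = (-7, 3, -8).

(-7, 3, -8)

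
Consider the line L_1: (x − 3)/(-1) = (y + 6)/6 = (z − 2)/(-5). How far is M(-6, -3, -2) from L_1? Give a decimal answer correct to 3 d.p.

L_1 has direction (-1, 6, -5) through (3, -6, 2).
Taking (3, -6, 2) on L_1 with direction v = (-1, 6, -5): w = M − (3, -6, 2) = (-9, 3, -4), and w × v = (9, -41, -51).
Distance = |w × v| / |v| = √4363 / √62 ≈ 8.389.

8.389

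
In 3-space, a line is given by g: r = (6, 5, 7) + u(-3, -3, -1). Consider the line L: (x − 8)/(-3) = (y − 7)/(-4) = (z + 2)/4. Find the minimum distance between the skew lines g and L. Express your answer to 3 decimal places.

L has direction (-3, -4, 4) through (8, 7, -2).
Common perpendicular direction n = (-3, -3, -1) × (-3, -4, 4) = (-16, 15, 3).
With w = (8, 7, -2) − (6, 5, 7) = (2, 2, -9), w · n = -29.
Distance = |w · n| / |n| = |-29| / √490 ≈ 1.310.

1.310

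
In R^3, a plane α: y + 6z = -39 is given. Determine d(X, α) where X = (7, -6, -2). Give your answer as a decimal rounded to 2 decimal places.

n·X − d = (0)·(7) + (1)·(-6) + (6)·(-2) − (-39) = 21; |n| = √37.
Distance = |21| / √37 = 21/√37 ≈ 3.45.

3.45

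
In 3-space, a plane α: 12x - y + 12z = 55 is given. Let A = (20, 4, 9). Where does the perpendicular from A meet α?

Foot = A − λn with λ = (n·A − d)/|n|² = (344 − 55)/289 = 1.
Foot = (20, 4, 9) − 1·(12, -1, 12) = (8, 5, -3).

(8, 5, -3)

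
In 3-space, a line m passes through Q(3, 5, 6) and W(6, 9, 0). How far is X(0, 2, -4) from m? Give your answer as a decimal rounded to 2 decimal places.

A direction vector for m is W − Q = (3, 4, -6).
Taking (3, 5, 6) on m with direction v = (3, 4, -6): w = X − (3, 5, 6) = (-3, -3, -10), and w × v = (58, -48, -3).
Distance = |w × v| / |v| = √5677 / √61 ≈ 9.65.

9.65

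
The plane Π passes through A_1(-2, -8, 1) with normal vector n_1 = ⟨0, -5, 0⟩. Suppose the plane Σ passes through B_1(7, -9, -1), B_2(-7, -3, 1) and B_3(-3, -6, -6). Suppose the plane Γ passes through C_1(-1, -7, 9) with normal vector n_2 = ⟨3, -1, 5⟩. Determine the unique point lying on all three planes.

Π: n_1·r = n_1·A_1 gives -5y = 40.
B_1B_2 = (-14, 6, 2), B_1B_3 = (-10, 3, -5); a normal to Σ is B_1B_2 × B_1B_3 = (-36, -90, 18).
Using B_1: Σ has equation -36x - 90y + 18z = 540.
Γ: n_2·r = n_2·C_1 gives 3x - y + 5z = 49.
Solving the 3×3 linear system -5y = 40, -36x - 90y + 18z = 540, 3x - y + 5z = 49 (e.g. by elimination or Cramer's rule, determinant = -1170) gives (7, -8, 4).

(7, -8, 4)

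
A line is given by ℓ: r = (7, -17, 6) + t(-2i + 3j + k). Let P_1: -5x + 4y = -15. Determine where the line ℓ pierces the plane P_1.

(-1, -5, 10)

Substitute r = (7, -17, 6) + t(-2, 3, 1) into the plane: -103 + 22t = -15, so t = 4.
Intersection: (7, -17, 6) + 4·(-2, 3, 1) = (-1, -5, 10).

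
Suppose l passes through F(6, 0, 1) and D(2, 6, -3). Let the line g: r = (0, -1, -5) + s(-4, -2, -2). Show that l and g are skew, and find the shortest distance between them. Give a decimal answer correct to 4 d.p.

2.0739

A direction vector for l is D − F = (-4, 6, -4).
Common perpendicular direction n = (-4, 6, -4) × (-4, -2, -2) = (-20, 8, 32).
With w = (0, -1, -5) − (6, 0, 1) = (-6, -1, -6), w · n = -80.
Since n ≠ 0 the lines are not parallel, and w · n = -80 ≠ 0 so they do not intersect; hence they are skew.
Distance = |w · n| / |n| = |-80| / √1488 ≈ 2.0739.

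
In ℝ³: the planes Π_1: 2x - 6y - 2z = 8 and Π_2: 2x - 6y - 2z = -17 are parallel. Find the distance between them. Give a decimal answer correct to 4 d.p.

3.7689

Same normal n = (2, -6, -2) with |n| = √44; distance = |8 − (-17)| / |n| = 25/√44 ≈ 3.7689.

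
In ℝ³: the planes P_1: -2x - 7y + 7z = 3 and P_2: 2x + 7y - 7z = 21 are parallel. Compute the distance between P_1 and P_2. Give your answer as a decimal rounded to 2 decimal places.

2.38

Rescale P_2 by 1/(-1): -2x - 7y + 7z = -21. Then distance = |3 − (-21)| / √102 ≈ 2.38.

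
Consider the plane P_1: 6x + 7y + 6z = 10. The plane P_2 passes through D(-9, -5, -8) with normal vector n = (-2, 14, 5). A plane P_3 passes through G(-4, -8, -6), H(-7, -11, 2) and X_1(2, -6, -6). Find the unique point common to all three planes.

(5, -8, 6)

P_2: n·r = n·D gives -2x + 14y + 5z = -92.
GH = (-3, -3, 8), GX_1 = (6, 2, 0); a normal to P_3 is GH × GX_1 = (-16, 48, 12).
Using G: P_3 has equation -16x + 48y + 12z = -392.
Solving the 3×3 linear system 6x + 7y + 6z = 10, -2x + 14y + 5z = -92, -16x + 48y + 12z = -392 (e.g. by elimination or Cramer's rule, determinant = -56) gives (5, -8, 6).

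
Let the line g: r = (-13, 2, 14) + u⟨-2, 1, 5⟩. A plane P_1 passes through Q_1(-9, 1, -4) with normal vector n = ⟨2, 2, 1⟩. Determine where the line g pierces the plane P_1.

P_1: n·r = n·Q_1 gives 2x + 2y + z = -20.
Substitute r = (-13, 2, 14) + t(-2, 1, 5) into the plane: -8 + 3t = -20, so t = -4.
Intersection: (-13, 2, 14) + (-4)·(-2, 1, 5) = (-5, -2, -6).

(-5, -2, -6)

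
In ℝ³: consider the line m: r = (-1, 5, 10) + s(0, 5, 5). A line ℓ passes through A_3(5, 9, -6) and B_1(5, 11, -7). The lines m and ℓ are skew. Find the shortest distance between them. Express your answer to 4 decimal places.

A direction vector for ℓ is B_1 − A_3 = (0, 2, -1).
Common perpendicular direction n = (0, 5, 5) × (0, 2, -1) = (-15, 0, 0).
With w = (5, 9, -6) − (-1, 5, 10) = (6, 4, -16), w · n = -90.
Distance = |w · n| / |n| = |-90| / √225 ≈ 6.0000.

6.0000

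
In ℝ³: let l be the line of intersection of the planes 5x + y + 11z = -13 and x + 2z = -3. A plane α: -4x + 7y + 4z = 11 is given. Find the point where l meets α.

Direction of l: (5, 1, 11) × (1, 0, 2) = (2, 1, -1).
A point on l: solving the two plane equations with x = 5 gives (5, 6, -4).
Substitute r = (5, 6, -4) + t(2, 1, -1) into the plane: 6 + (-5)t = 11, so t = -1.
Intersection: (5, 6, -4) + (-1)·(2, 1, -1) = (3, 5, -3).

(3, 5, -3)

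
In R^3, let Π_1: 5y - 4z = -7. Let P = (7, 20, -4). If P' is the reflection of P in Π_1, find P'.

λ = (n·P − d)/|n|² = (116 − (-7))/41 = 3.
Reflection = P − 2λn = (7, 20, -4) − 6·(0, 5, -4) = (7, -10, 20).

(7, -10, 20)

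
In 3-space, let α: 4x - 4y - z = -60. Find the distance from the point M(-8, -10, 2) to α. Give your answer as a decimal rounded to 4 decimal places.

n·M − d = (4)·(-8) + (-4)·(-10) + (-1)·(2) − (-60) = 66; |n| = √33.
Distance = |66| / √33 = 66/√33 ≈ 11.4891.

11.4891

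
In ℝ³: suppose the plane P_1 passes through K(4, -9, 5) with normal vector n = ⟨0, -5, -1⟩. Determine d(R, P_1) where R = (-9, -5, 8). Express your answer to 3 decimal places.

P_1: n·r = n·K gives -5y - z = 40.
n·R − d = (0)·(-9) + (-5)·(-5) + (-1)·(8) − 40 = -23; |n| = √26.
Distance = |-23| / √26 = 23/√26 ≈ 4.511.

4.511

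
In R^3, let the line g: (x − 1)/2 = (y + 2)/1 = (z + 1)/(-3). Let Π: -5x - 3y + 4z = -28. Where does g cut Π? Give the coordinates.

(3, -1, -4)

g has direction (2, 1, -3) through (1, -2, -1).
Substitute r = (1, -2, -1) + t(2, 1, -3) into the plane: -3 + (-25)t = -28, so t = 1.
Intersection: (1, -2, -1) + 1·(2, 1, -3) = (3, -1, -4).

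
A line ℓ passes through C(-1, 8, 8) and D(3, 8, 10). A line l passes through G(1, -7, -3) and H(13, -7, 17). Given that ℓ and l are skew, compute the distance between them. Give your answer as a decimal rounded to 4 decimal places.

A direction vector for ℓ is D − C = (4, 0, 2).
A direction vector for l is H − G = (12, 0, 20).
Common perpendicular direction n = (4, 0, 2) × (12, 0, 20) = (0, -56, 0).
With w = (1, -7, -3) − (-1, 8, 8) = (2, -15, -11), w · n = 840.
Distance = |w · n| / |n| = |840| / √3136 ≈ 15.0000.

15.0000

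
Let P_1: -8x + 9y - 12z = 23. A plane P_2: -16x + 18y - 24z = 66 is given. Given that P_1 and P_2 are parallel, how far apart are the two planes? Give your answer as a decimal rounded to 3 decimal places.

0.588

Rescale P_2 by 1/2: -8x + 9y - 12z = 33. Then distance = |23 − 33| / √289 ≈ 0.588.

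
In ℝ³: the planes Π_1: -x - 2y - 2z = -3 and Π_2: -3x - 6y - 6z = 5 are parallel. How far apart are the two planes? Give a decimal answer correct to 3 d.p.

Rescale Π_2 by 1/3: -x - 2y - 2z = 5/3. Then distance = |-3 − (5/3)| / √9 ≈ 1.556.

1.556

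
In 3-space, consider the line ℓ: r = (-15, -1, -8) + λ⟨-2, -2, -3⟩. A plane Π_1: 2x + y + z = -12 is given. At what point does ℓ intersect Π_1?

(-9, 5, 1)

Substitute r = (-15, -1, -8) + t(-2, -2, -3) into the plane: -39 + (-9)t = -12, so t = -3.
Intersection: (-15, -1, -8) + (-3)·(-2, -2, -3) = (-9, 5, 1).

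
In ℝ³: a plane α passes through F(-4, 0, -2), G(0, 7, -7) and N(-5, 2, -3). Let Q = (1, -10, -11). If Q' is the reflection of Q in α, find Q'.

(5, 2, 9)

FG = (4, 7, -5), FN = (-1, 2, -1); a normal to α is FG × FN = (3, 9, 15).
Using F: α has equation 3x + 9y + 15z = -42.
λ = (n·Q − d)/|n|² = (-252 − (-42))/315 = -2/3.
Reflection = Q − 2λn = (1, -10, -11) − (-4/3)·(3, 9, 15) = (5, 2, 9).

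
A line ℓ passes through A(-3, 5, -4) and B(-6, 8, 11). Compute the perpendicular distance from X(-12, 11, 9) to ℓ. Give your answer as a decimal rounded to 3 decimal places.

6.997

A direction vector for ℓ is B − A = (-3, 3, 15).
Taking (-3, 5, -4) on ℓ with direction v = (-3, 3, 15): w = X − (-3, 5, -4) = (-9, 6, 13), and w × v = (51, 96, -9).
Distance = |w × v| / |v| = √11898 / √243 ≈ 6.997.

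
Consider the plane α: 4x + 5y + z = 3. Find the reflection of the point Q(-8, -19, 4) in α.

(16, 11, 10)

λ = (n·Q − d)/|n|² = (-123 − 3)/42 = -3.
Reflection = Q − 2λn = (-8, -19, 4) − (-6)·(4, 5, 1) = (16, 11, 10).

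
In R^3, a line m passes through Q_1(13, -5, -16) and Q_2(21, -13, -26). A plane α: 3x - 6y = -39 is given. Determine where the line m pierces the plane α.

A direction vector for m is Q_2 − Q_1 = (8, -8, -10).
Substitute r = (13, -5, -16) + t(8, -8, -10) into the plane: 69 + 72t = -39, so t = -3/2.
Intersection: (13, -5, -16) + (-3/2)·(8, -8, -10) = (1, 7, -1).

(1, 7, -1)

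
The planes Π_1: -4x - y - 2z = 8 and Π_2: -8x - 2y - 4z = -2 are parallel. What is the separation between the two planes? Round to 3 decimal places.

1.964

Rescale Π_2 by 1/2: -4x - y - 2z = -1. Then distance = |8 − (-1)| / √21 ≈ 1.964.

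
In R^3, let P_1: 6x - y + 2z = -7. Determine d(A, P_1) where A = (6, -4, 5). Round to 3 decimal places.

n·A − d = (6)·(6) + (-1)·(-4) + (2)·(5) − (-7) = 57; |n| = √41.
Distance = |57| / √41 = 57/√41 ≈ 8.902.

8.902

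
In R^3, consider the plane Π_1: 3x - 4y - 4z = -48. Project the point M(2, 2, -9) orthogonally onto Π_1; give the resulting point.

Foot = M − λn with λ = (n·M − d)/|n|² = (34 − (-48))/41 = 2.
Foot = (2, 2, -9) − 2·(3, -4, -4) = (-4, 10, -1).

(-4, 10, -1)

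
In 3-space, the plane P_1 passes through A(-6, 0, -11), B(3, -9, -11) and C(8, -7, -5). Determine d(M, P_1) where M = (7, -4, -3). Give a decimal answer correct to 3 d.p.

AB = (9, -9, 0), AC = (14, -7, 6); a normal to P_1 is AB × AC = (-54, -54, 63).
Using A: P_1 has equation -54x - 54y + 63z = -369.
n·M − d = (-54)·(7) + (-54)·(-4) + (63)·(-3) − (-369) = 18; |n| = √9801.
Distance = |18| / √9801 = 18/√9801 ≈ 0.182.

0.182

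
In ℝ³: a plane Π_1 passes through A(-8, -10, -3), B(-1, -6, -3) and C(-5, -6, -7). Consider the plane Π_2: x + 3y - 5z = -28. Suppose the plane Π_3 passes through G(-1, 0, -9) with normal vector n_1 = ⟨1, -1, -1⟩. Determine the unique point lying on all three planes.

(5, -6, 3)

AB = (7, 4, 0), AC = (3, 4, -4); a normal to Π_1 is AB × AC = (-16, 28, 16).
Using A: Π_1 has equation -16x + 28y + 16z = -200.
Π_3: n_1·r = n_1·G gives x - y - z = 8.
Solving the 3×3 linear system -16x + 28y + 16z = -200, x + 3y - 5z = -28, x - y - z = 8 (e.g. by elimination or Cramer's rule, determinant = -48) gives (5, -6, 3).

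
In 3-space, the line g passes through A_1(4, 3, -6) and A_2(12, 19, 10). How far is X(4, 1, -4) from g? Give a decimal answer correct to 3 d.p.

A direction vector for g is A_2 − A_1 = (8, 16, 16).
Taking (4, 3, -6) on g with direction v = (8, 16, 16): w = X − (4, 3, -6) = (0, -2, 2), and w × v = (-64, 16, 16).
Distance = |w × v| / |v| = √4608 / √576 ≈ 2.828.

2.828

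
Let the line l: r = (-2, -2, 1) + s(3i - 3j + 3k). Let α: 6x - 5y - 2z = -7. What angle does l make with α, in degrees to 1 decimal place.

40.1

sin θ = |n·v| / (|n||v|) = |27| / (√65 · √27) = 0.64450.
θ ≈ 40.1°.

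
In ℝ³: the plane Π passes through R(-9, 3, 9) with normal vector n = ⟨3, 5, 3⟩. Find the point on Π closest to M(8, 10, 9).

Π: n·r = n·R gives 3x + 5y + 3z = 15.
Foot = M − λn with λ = (n·M − d)/|n|² = (101 − 15)/43 = 2.
Foot = (8, 10, 9) − 2·(3, 5, 3) = (2, 0, 3).

(2, 0, 3)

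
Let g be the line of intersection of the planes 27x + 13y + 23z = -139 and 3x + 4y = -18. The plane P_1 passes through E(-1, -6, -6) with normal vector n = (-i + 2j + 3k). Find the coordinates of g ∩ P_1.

(2, -6, -5)

Direction of g: (27, 13, 23) × (3, 4, 0) = (-92, 69, 69).
A point on g: solving the two plane equations with x = 6 gives (6, -9, -8).
P_1: n·r = n·E gives -x + 2y + 3z = -29.
Substitute r = (6, -9, -8) + t(-92, 69, 69) into the plane: -48 + 437t = -29, so t = 1/23.
Intersection: (6, -9, -8) + (1/23)·(-92, 69, 69) = (2, -6, -5).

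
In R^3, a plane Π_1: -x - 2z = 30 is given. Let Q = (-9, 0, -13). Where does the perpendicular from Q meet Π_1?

(-8, 0, -11)

Foot = Q − λn with λ = (n·Q − d)/|n|² = (35 − 30)/5 = 1.
Foot = (-9, 0, -13) − 1·(-1, 0, -2) = (-8, 0, -11).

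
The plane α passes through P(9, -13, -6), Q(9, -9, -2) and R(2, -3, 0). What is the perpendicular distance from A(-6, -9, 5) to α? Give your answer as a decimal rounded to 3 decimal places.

10.209

PQ = (0, 4, 4), PR = (-7, 10, 6); a normal to α is PQ × PR = (-16, -28, 28).
Using P: α has equation -16x - 28y + 28z = 52.
n·A − d = (-16)·(-6) + (-28)·(-9) + (28)·(5) − 52 = 436; |n| = √1824.
Distance = |436| / √1824 = 436/√1824 ≈ 10.209.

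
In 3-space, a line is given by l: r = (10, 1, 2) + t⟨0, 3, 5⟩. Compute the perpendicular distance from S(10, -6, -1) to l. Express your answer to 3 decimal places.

Taking (10, 1, 2) on l with direction v = (0, 3, 5): w = S − (10, 1, 2) = (0, -7, -3), and w × v = (-26, 0, 0).
Distance = |w × v| / |v| = √676 / √34 ≈ 4.459.

4.459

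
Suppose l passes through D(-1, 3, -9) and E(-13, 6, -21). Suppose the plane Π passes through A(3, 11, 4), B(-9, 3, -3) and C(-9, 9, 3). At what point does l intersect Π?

(3, 2, -5)

A direction vector for l is E − D = (-12, 3, -12).
AB = (-12, -8, -7), AC = (-12, -2, -1); a normal to Π is AB × AC = (-6, 72, -72).
Using A: Π has equation -6x + 72y - 72z = 486.
Substitute r = (-1, 3, -9) + t(-12, 3, -12) into the plane: 870 + 1152t = 486, so t = -1/3.
Intersection: (-1, 3, -9) + (-1/3)·(-12, 3, -12) = (3, 2, -5).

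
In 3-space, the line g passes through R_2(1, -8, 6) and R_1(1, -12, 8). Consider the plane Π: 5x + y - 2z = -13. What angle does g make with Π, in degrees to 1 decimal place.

19.1

A direction vector for g is R_1 − R_2 = (0, -4, 2).
sin θ = |n·v| / (|n||v|) = |-8| / (√30 · √20) = 0.32660.
θ ≈ 19.1°.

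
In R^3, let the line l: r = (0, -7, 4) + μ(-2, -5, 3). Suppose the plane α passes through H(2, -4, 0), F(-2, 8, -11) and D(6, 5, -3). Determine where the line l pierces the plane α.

HF = (-4, 12, -11), HD = (4, 9, -3); a normal to α is HF × HD = (63, -56, -84).
Using H: α has equation 63x - 56y - 84z = 350.
Substitute r = (0, -7, 4) + t(-2, -5, 3) into the plane: 56 + (-98)t = 350, so t = -3.
Intersection: (0, -7, 4) + (-3)·(-2, -5, 3) = (6, 8, -5).

(6, 8, -5)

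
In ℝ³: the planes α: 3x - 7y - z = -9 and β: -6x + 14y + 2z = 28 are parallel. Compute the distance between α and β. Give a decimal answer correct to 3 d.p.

Rescale β by 1/(-2): 3x - 7y - z = -14. Then distance = |-9 − (-14)| / √59 ≈ 0.651.

0.651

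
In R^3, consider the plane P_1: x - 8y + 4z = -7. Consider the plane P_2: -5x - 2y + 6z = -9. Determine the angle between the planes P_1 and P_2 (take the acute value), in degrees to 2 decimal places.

61.16

cos θ = |n₁·n₂| / (|n₁||n₂|) = |35| / (√81 · √65).
θ = arccos(0.48236) ≈ 61.16°.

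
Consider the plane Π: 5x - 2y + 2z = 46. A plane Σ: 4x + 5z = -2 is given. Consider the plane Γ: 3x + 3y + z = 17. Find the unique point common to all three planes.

(12, -3, -10)

Solving the 3×3 linear system 5x - 2y + 2z = 46, 4x + 5z = -2, 3x + 3y + z = 17 (e.g. by elimination or Cramer's rule, determinant = -73) gives (12, -3, -10).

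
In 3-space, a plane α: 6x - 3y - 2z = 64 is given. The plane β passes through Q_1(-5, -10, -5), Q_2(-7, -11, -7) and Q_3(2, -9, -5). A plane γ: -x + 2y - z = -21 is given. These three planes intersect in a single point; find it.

Q_1Q_2 = (-2, -1, -2), Q_1Q_3 = (7, 1, 0); a normal to β is Q_1Q_2 × Q_1Q_3 = (2, -14, 5).
Using Q_1: β has equation 2x - 14y + 5z = 105.
Solving the 3×3 linear system 6x - 3y - 2z = 64, 2x - 14y + 5z = 105, -x + 2y - z = -21 (e.g. by elimination or Cramer's rule, determinant = 53) gives (8, -6, 1).

(8, -6, 1)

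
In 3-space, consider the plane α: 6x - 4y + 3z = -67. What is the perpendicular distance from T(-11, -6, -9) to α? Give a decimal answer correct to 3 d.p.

n·T − d = (6)·(-11) + (-4)·(-6) + (3)·(-9) − (-67) = -2; |n| = √61.
Distance = |-2| / √61 = 2/√61 ≈ 0.256.

0.256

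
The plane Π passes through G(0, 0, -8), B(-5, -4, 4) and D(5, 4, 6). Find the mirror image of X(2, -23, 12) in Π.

GB = (-5, -4, 12), GD = (5, 4, 14); a normal to Π is GB × GD = (-104, 130, 0).
Using G: Π has equation -104x + 130y = 0.
λ = (n·X − d)/|n|² = (-3198 − 0)/27716 = -3/26.
Reflection = X − 2λn = (2, -23, 12) − (-3/13)·(-104, 130, 0) = (-22, 7, 12).

(-22, 7, 12)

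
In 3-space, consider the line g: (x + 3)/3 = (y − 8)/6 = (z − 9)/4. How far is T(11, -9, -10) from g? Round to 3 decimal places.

23.298

g has direction (3, 6, 4) through (-3, 8, 9).
Taking (-3, 8, 9) on g with direction v = (3, 6, 4): w = T − (-3, 8, 9) = (14, -17, -19), and w × v = (46, -113, 135).
Distance = |w × v| / |v| = √33110 / √61 ≈ 23.298.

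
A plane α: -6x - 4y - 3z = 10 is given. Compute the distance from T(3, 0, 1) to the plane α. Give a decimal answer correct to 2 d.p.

3.97

n·T − d = (-6)·(3) + (-4)·(0) + (-3)·(1) − 10 = -31; |n| = √61.
Distance = |-31| / √61 = 31/√61 ≈ 3.97.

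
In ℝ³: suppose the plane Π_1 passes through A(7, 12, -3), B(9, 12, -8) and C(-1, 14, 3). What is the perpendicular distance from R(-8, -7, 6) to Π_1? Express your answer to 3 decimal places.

AB = (2, 0, -5), AC = (-8, 2, 6); a normal to Π_1 is AB × AC = (10, 28, 4).
Using A: Π_1 has equation 10x + 28y + 4z = 394.
n·R − d = (10)·(-8) + (28)·(-7) + (4)·(6) − 394 = -646; |n| = √900.
Distance = |-646| / √900 = 646/√900 ≈ 21.533.

21.533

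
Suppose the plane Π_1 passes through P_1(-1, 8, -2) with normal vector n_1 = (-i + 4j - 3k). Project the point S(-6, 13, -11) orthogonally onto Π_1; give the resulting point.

Π_1: n_1·r = n_1·P_1 gives -x + 4y - 3z = 39.
Foot = S − λn with λ = (n·S − d)/|n|² = (91 − 39)/26 = 2.
Foot = (-6, 13, -11) − 2·(-1, 4, -3) = (-4, 5, -5).

(-4, 5, -5)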